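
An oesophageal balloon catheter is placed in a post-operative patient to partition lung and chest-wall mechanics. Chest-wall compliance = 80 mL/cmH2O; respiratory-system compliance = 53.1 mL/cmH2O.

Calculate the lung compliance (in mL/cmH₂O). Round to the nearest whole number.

158

1/CL = 1/Crs − 1/Ccw.
1/CL = 1/53.1 − 1/80 = 0.006332.
CL = 157.93 mL/cmH2O.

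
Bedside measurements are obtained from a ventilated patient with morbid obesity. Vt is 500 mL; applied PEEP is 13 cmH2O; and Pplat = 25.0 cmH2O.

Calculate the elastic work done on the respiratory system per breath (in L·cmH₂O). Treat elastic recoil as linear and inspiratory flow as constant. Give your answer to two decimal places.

Elastic work ≈ ½ × (Pplat − PEEP) × Vt = 0.5 × (25.0 − 13) × 0.500 L = 0.5 × 12.0 × 0.500 = 3.0 L·cmH2O.

3.00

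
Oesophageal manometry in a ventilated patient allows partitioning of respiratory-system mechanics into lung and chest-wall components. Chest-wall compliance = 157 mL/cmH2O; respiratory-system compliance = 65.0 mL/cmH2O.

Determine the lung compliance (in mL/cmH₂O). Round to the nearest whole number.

1/CL = 1/Crs − 1/Ccw.
1/CL = 1/65.0 − 1/157 = 0.009015.
CL = 110.93 mL/cmH2O.

111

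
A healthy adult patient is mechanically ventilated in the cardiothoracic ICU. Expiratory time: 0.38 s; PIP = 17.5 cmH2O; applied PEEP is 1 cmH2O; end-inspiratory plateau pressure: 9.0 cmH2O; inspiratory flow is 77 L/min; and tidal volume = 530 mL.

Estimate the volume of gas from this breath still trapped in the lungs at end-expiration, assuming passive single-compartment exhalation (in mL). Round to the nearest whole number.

223

Flow: 77 L/min ÷ 60 = 1.2833 L/s.
R = (PIP − Pplat)/V̇ = (17.5 − 9.0) / 1.2833 = 8.5/1.2833 = 6.624 cmH2O·s/L.
C = Vt/(Pplat − PEEP) = 530.0 / (9.0 − 1) = 530.0/8.0 = 66.25 mL/cmH2O.
τ = R × C = 6.624 × 0.06625 L/cmH2O = 0.4388 s.
Fraction remaining = e^(−Te/τ) = e^(−0.38/0.4388) = 0.4206.
Trapped volume = 530.0 × 0.4206 = 222.92 mL.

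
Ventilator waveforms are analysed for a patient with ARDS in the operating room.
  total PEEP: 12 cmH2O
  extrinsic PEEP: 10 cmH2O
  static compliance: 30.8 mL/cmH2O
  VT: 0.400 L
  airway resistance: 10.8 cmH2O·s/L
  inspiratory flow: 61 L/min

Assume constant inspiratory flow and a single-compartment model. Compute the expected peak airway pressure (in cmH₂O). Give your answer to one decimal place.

Flow: 61 L/min ÷ 60 = 1.0167 L/s.
Total PEEP = 12 cmH2O (set 10 + intrinsic 2); this is the baseline alveolar pressure.
Equation of motion (constant flow): PIP = Vt/C + R·V̇ + PEEP.
PIP = 400/30.8 + 10.8×1.0167 + 12 = 12.987 + 10.98 + 12 = 35.967 cmH2O.

36.0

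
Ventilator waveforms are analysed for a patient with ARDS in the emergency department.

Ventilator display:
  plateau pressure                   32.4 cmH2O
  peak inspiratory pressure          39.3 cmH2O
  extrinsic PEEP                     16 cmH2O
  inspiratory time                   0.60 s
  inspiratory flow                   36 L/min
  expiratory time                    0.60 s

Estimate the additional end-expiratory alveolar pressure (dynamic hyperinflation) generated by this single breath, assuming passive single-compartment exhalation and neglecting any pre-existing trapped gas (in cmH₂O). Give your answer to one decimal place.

Flow: 36 L/min ÷ 60 = 0.6 L/s.
Vt = flow × Ti = 0.6 L/s × 0.60 s × 1000 mL/L = 360.0 mL.
R = (PIP − Pplat)/V̇ = (39.3 − 32.4) / 0.6 = 6.9/0.6 = 11.5 cmH2O·s/L.
C = Vt/(Pplat − PEEP) = 360.0 / (32.4 − 16) = 360.0/16.4 = 21.951 mL/cmH2O.
τ = R × C = 11.5 × 0.02195 L/cmH2O = 0.2524 s.
Fraction remaining = e^(−Te/τ) = e^(−0.60/0.2524) = 0.09281; trapped volume = 360.0 × 0.09281 = 33.412 mL.
Additional alveolar pressure from trapping ≈ V_trapped / C = 33.412 / 21.951 = 1.522 cmH2O.

1.5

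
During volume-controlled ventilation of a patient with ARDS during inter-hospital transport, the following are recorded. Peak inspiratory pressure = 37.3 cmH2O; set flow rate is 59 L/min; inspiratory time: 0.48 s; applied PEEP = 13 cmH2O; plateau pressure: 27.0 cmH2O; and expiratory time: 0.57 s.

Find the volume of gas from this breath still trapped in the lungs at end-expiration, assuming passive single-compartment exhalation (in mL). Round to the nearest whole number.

Flow: 59 L/min ÷ 60 = 0.9833 L/s.
Vt = flow × Ti = 0.9833 L/s × 0.48 s × 1000 mL/L = 471.98 mL.
R = (PIP − Pplat)/V̇ = (37.3 − 27.0) / 0.9833 = 10.3/0.9833 = 10.475 cmH2O·s/L.
C = Vt/(Pplat − PEEP) = 471.98 / (27.0 − 13) = 471.98/14.0 = 33.713 mL/cmH2O.
τ = R × C = 10.475 × 0.03371 L/cmH2O = 0.3531 s.
Fraction remaining = e^(−Te/τ) = e^(−0.57/0.3531) = 0.199.
Trapped volume = 471.98 × 0.199 = 93.924 mL.

94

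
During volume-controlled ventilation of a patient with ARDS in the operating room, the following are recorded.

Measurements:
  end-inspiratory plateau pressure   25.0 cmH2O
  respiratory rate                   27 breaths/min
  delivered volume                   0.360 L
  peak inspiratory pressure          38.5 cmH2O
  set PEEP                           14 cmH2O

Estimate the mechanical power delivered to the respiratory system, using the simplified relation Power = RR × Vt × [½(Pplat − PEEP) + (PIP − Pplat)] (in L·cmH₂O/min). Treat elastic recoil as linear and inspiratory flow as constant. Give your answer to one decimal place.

184.7

Per-breath work = Vt × [½(Pplat−PEEP) + (PIP−Pplat)] = 0.360 × [0.5×11.0 + 13.5] = 0.360 × 19.0 = 6.84 L·cmH2O.
Power = 27 × 6.84 = 184.68 L·cmH2O/min.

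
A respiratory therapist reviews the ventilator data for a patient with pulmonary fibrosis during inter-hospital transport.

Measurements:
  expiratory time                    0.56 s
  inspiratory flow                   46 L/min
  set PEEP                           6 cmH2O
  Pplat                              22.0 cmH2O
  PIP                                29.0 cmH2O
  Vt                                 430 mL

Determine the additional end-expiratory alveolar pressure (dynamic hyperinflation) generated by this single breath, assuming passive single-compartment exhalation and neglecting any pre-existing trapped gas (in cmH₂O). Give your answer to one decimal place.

Flow: 46 L/min ÷ 60 = 0.7667 L/s.
R = (PIP − Pplat)/V̇ = (29.0 − 22.0) / 0.7667 = 7.0/0.7667 = 9.13 cmH2O·s/L.
C = Vt/(Pplat − PEEP) = 430.0 / (22.0 − 6) = 430.0/16.0 = 26.875 mL/cmH2O.
τ = R × C = 9.13 × 0.02688 L/cmH2O = 0.2454 s.
Fraction remaining = e^(−Te/τ) = e^(−0.56/0.2454) = 0.1021; trapped volume = 430.0 × 0.1021 = 43.903 mL.
Additional alveolar pressure from trapping ≈ V_trapped / C = 43.903 / 26.875 = 1.634 cmH2O.

1.6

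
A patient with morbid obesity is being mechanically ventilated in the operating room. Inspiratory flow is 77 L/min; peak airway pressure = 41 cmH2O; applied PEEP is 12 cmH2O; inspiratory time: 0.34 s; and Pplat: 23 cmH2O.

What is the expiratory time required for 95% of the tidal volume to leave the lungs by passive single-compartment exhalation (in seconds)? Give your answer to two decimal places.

Flow: 77 L/min ÷ 60 = 1.2833 L/s.
Vt = flow × Ti = 1.2833 L/s × 0.34 s × 1000 mL/L = 436.32 mL.
R = (PIP − Pplat)/V̇ = (41 − 23) / 1.2833 = 18.0/1.2833 = 14.026 cmH2O·s/L.
C = Vt/(Pplat − PEEP) = 436.32 / (23 − 12) = 436.32/11.0 = 39.665 mL/cmH2O.
τ = R × C = 14.026 × 0.03967 L/cmH2O = 0.5564 s.
t = −τ·ln(1 − 0.95) = −0.5564·ln(0.05) = 1.667 s.

1.67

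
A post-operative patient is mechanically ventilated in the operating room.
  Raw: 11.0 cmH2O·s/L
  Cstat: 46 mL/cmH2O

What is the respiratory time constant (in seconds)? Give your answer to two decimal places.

0.51

τ = R × C = 11.0 × 46 mL/cmH2O = 11.0 × 0.046 L/cmH2O = 0.506 s.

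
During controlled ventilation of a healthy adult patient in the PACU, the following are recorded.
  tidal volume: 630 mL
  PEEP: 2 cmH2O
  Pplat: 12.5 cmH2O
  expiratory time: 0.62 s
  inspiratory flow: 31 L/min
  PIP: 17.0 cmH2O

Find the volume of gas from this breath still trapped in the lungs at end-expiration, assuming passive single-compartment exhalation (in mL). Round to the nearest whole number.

192

Flow: 31 L/min ÷ 60 = 0.5167 L/s.
R = (PIP − Pplat)/V̇ = (17.0 − 12.5) / 0.5167 = 4.5/0.5167 = 8.709 cmH2O·s/L.
C = Vt/(Pplat − PEEP) = 630.0 / (12.5 − 2) = 630.0/10.5 = 60.0 mL/cmH2O.
τ = R × C = 8.709 × 0.06 L/cmH2O = 0.5225 s.
Fraction remaining = e^(−Te/τ) = e^(−0.62/0.5225) = 0.3053.
Trapped volume = 630.0 × 0.3053 = 192.34 mL.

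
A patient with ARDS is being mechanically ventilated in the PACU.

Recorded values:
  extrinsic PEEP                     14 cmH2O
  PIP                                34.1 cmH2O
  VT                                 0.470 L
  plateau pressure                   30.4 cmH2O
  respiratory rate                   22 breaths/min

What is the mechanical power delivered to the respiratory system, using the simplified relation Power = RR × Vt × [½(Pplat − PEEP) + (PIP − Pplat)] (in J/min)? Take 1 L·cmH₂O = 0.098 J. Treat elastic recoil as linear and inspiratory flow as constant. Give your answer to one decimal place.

12.1

Per-breath work = Vt × [½(Pplat−PEEP) + (PIP−Pplat)] = 0.470 × [0.5×16.4 + 3.7] = 0.470 × 11.9 = 5.593 L·cmH2O.
Power = 22 × 5.593 = 123.05 L·cmH2O/min.
× 0.098 J/(L·cmH2O) → 12.059 J/min.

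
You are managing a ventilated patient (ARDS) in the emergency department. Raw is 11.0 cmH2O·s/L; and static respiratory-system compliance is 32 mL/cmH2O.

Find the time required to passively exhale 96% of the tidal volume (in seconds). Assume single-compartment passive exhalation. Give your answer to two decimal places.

τ = R × C = 11.0 × 32 mL/cmH2O = 11.0 × 0.032 L/cmH2O = 0.352 s.
Exhaled fraction f = 1 − e^(−t/τ) → t = −τ·ln(1 − f) = −0.352·ln(0.04) = 1.133 s.

1.13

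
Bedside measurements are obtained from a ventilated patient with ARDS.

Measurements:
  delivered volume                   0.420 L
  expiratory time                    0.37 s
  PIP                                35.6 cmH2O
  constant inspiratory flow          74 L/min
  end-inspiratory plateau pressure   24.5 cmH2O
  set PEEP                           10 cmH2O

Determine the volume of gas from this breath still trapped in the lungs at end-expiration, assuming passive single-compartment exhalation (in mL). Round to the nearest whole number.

Flow: 74 L/min ÷ 60 = 1.2333 L/s.
R = (PIP − Pplat)/V̇ = (35.6 − 24.5) / 1.2333 = 11.1/1.2333 = 9.0 cmH2O·s/L.
C = Vt/(Pplat − PEEP) = 420.0 / (24.5 − 10) = 420.0/14.5 = 28.966 mL/cmH2O.
τ = R × C = 9.0 × 0.02897 L/cmH2O = 0.2607 s.
Fraction remaining = e^(−Te/τ) = e^(−0.37/0.2607) = 0.2419.
Trapped volume = 420.0 × 0.2419 = 101.6 mL.

102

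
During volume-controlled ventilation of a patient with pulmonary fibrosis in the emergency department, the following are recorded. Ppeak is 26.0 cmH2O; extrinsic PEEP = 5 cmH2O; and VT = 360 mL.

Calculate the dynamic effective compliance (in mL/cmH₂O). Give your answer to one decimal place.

17.1

Dynamic compliance = Vt / (PIP − PEEP) = 360 / (26.0 − 5) = 360 / 21.0 = 17.143 mL/cmH2O.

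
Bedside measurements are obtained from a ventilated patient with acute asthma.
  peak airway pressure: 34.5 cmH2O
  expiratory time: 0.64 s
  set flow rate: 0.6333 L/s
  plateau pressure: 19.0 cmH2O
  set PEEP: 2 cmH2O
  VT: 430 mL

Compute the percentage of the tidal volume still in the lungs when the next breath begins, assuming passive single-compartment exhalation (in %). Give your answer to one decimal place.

R = (PIP − Pplat)/V̇ = (34.5 − 19.0) / 0.6333 = 15.5/0.6333 = 24.475 cmH2O·s/L.
C = Vt/(Pplat − PEEP) = 430.0 / (19.0 − 2) = 430.0/17.0 = 25.294 mL/cmH2O.
τ = R × C = 24.475 × 0.02529 L/cmH2O = 0.619 s.
Fraction remaining at end-expiration = e^(−Te/τ) = e^(−0.64/0.619) = 0.3556 → 35.56%.

35.6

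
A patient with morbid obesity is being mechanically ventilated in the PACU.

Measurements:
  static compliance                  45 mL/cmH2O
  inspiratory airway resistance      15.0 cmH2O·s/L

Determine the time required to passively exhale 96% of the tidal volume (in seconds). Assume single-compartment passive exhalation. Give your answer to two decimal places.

2.17

τ = R × C = 15.0 × 45 mL/cmH2O = 15.0 × 0.045 L/cmH2O = 0.675 s.
Exhaled fraction f = 1 − e^(−t/τ) → t = −τ·ln(1 − f) = −0.675·ln(0.04) = 2.173 s.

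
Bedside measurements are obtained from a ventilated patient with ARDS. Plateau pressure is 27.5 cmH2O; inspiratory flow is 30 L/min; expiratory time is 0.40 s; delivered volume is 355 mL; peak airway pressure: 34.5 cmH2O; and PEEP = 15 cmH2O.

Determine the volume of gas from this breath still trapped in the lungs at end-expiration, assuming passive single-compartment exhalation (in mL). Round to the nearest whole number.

130

Flow: 30 L/min ÷ 60 = 0.5 L/s.
R = (PIP − Pplat)/V̇ = (34.5 − 27.5) / 0.5 = 7.0/0.5 = 14.0 cmH2O·s/L.
C = Vt/(Pplat − PEEP) = 355.0 / (27.5 − 15) = 355.0/12.5 = 28.4 mL/cmH2O.
τ = R × C = 14.0 × 0.0284 L/cmH2O = 0.3976 s.
Fraction remaining = e^(−Te/τ) = e^(−0.40/0.3976) = 0.3657.
Trapped volume = 355.0 × 0.3657 = 129.82 mL.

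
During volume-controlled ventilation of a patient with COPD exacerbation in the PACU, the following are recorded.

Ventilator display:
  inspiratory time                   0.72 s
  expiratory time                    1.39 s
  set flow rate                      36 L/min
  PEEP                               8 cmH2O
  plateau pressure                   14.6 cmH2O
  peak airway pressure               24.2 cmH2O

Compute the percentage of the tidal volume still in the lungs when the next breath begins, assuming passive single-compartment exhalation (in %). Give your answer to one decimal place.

Flow: 36 L/min ÷ 60 = 0.6 L/s.
Vt = flow × Ti = 0.6 L/s × 0.72 s × 1000 mL/L = 432.0 mL.
R = (PIP − Pplat)/V̇ = (24.2 − 14.6) / 0.6 = 9.6/0.6 = 16.0 cmH2O·s/L.
C = Vt/(Pplat − PEEP) = 432.0 / (14.6 − 8) = 432.0/6.6 = 65.455 mL/cmH2O.
τ = R × C = 16.0 × 0.06546 L/cmH2O = 1.047 s.
Fraction remaining at end-expiration = e^(−Te/τ) = e^(−1.39/1.047) = 0.2651 → 26.51%.

26.5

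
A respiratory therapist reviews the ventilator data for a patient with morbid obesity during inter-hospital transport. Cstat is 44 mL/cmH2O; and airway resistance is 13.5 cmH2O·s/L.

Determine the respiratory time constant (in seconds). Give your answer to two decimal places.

τ = R × C = 13.5 × 44 mL/cmH2O = 13.5 × 0.044 L/cmH2O = 0.594 s.

0.59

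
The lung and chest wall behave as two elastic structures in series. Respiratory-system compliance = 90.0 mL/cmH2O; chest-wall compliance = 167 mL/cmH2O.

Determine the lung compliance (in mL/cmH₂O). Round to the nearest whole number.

195

1/CL = 1/Crs − 1/Ccw.
1/CL = 1/90.0 − 1/167 = 0.005123.
CL = 195.2 mL/cmH2O.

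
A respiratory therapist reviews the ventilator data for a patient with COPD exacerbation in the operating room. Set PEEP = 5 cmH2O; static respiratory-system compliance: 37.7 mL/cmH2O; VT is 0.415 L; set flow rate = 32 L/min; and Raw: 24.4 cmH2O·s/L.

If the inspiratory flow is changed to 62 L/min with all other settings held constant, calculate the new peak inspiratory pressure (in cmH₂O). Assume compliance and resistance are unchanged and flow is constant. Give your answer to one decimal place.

41.2

Flow: 32 L/min ÷ 60 = 0.5333 L/s.
New flow: 62 L/min ÷ 60 = 1.0333 L/s.
PIP = Vt/C + R·V̇ + PEEP (constant-flow equation of motion).
Only the resistive term changes: ΔPIP = R × ΔV̇ = 24.4 × (1.0333 − 0.5333) = 24.4 × 0.5 = 12.2 cmH2O.
Original PIP = 415/37.7 + 24.4×0.5333 + 5 = 29.02 cmH2O; new PIP = 29.02 + (12.2) = 41.22 cmH2O.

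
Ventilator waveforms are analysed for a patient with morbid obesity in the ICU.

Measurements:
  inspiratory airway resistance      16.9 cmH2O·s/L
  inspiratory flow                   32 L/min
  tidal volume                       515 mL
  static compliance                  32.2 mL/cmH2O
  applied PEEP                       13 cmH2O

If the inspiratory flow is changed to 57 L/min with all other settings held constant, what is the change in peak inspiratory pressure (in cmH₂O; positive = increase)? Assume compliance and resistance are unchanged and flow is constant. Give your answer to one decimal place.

Flow: 32 L/min ÷ 60 = 0.5333 L/s.
New flow: 57 L/min ÷ 60 = 0.95 L/s.
PIP = Vt/C + R·V̇ + PEEP (constant-flow equation of motion).
Only the resistive term changes: ΔPIP = R × ΔV̇ = 16.9 × (0.95 − 0.5333) = 16.9 × 0.4167 = 7.042 cmH2O.

7.0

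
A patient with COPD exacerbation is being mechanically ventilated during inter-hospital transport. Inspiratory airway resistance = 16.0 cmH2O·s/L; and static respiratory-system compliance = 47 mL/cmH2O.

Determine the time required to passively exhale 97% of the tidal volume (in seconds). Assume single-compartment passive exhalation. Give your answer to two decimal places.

2.64

τ = R × C = 16.0 × 47 mL/cmH2O = 16.0 × 0.047 L/cmH2O = 0.752 s.
Exhaled fraction f = 1 − e^(−t/τ) → t = −τ·ln(1 − f) = −0.752·ln(0.03) = 2.637 s.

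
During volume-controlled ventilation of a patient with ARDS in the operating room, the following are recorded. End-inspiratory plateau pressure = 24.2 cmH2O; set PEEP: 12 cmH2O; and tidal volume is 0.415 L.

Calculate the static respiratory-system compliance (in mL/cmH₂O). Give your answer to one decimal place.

Cstat = Vt / (Pplat − PEEP) = 415 / (24.2 − 12) = 415 / 12.2 = 34.016 mL/cmH2O.

34.0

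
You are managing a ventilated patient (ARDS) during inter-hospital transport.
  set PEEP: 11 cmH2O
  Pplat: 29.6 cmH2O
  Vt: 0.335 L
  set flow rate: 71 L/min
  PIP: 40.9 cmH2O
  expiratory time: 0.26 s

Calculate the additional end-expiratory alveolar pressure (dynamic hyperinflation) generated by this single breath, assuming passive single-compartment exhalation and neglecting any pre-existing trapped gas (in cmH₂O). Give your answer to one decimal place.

Flow: 71 L/min ÷ 60 = 1.1833 L/s.
R = (PIP − Pplat)/V̇ = (40.9 − 29.6) / 1.1833 = 11.3/1.1833 = 9.55 cmH2O·s/L.
C = Vt/(Pplat − PEEP) = 335.0 / (29.6 − 11) = 335.0/18.6 = 18.011 mL/cmH2O.
τ = R × C = 9.55 × 0.01801 L/cmH2O = 0.172 s.
Fraction remaining = e^(−Te/τ) = e^(−0.26/0.172) = 0.2206; trapped volume = 335.0 × 0.2206 = 73.901 mL.
Additional alveolar pressure from trapping ≈ V_trapped / C = 73.901 / 18.011 = 4.103 cmH2O.

4.1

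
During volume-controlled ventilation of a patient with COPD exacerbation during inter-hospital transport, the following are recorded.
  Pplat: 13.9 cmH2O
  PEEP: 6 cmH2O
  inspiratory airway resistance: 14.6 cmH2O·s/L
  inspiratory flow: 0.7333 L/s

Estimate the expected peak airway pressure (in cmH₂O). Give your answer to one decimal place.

24.6

PIP = Pplat + Raw × flow = 13.9 + 14.6 × 0.7333 = 13.9 + 10.706 = 24.606 cmH2O.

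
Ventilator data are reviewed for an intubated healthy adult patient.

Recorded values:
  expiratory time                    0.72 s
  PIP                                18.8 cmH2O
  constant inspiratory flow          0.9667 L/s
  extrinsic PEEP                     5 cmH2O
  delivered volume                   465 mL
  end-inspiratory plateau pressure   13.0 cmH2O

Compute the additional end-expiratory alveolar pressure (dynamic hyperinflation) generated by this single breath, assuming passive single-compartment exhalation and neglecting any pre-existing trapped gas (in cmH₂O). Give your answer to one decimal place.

1.0

R = (PIP − Pplat)/V̇ = (18.8 − 13.0) / 0.9667 = 5.8/0.9667 = 6.0 cmH2O·s/L.
C = Vt/(Pplat − PEEP) = 465.0 / (13.0 − 5) = 465.0/8.0 = 58.125 mL/cmH2O.
τ = R × C = 6.0 × 0.05813 L/cmH2O = 0.3488 s.
Fraction remaining = e^(−Te/τ) = e^(−0.72/0.3488) = 0.1269; trapped volume = 465.0 × 0.1269 = 59.009 mL.
Additional alveolar pressure from trapping ≈ V_trapped / C = 59.009 / 58.125 = 1.015 cmH2O.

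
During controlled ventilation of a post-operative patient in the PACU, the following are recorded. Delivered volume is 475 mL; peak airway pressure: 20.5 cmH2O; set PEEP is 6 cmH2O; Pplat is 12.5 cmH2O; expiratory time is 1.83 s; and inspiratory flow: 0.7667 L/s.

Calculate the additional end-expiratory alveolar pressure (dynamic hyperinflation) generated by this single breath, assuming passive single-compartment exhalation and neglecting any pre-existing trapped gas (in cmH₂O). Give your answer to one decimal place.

0.6

R = (PIP − Pplat)/V̇ = (20.5 − 12.5) / 0.7667 = 8.0/0.7667 = 10.434 cmH2O·s/L.
C = Vt/(Pplat − PEEP) = 475.0 / (12.5 − 6) = 475.0/6.5 = 73.077 mL/cmH2O.
τ = R × C = 10.434 × 0.07308 L/cmH2O = 0.7625 s.
Fraction remaining = e^(−Te/τ) = e^(−1.83/0.7625) = 0.09072; trapped volume = 475.0 × 0.09072 = 43.092 mL.
Additional alveolar pressure from trapping ≈ V_trapped / C = 43.092 / 73.077 = 0.5897 cmH2O.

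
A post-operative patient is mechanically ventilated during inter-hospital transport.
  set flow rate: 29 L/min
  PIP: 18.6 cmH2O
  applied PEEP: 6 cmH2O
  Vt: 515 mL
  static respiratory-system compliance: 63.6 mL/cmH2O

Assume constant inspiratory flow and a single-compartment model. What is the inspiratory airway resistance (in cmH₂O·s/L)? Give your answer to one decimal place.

Flow: 29 L/min ÷ 60 = 0.4833 L/s.
Equation of motion (constant flow): PIP = Vt/C + R·V̇ + PEEP.
R·V̇ = PIP − Vt/C − PEEP = 18.6 − 515/63.6 − 6 = 18.6 − 8.097 − 6 = 4.503 cmH2O.
R = 4.503 / 0.4833 = 9.317 cmH2O·s/L.

9.3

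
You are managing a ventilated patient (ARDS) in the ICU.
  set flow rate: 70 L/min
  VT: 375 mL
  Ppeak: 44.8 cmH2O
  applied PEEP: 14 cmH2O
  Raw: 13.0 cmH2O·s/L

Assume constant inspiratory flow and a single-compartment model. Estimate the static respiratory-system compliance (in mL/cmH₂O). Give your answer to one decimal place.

24.0

Flow: 70 L/min ÷ 60 = 1.1667 L/s.
Equation of motion (constant flow): PIP = Vt/C + R·V̇ + PEEP.
Vt/C = PIP − R·V̇ − PEEP = 44.8 − 13.0×1.1667 − 14 = 44.8 − 15.167 − 14 = 15.633 cmH2O.
C = Vt / 15.633 = 375 / 15.633 = 23.988 mL/cmH2O.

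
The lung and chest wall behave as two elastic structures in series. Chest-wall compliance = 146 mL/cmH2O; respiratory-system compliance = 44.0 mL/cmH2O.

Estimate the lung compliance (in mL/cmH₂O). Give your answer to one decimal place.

63.0

1/CL = 1/Crs − 1/Ccw.
1/CL = 1/44.0 − 1/146 = 0.01588.
CL = 62.972 mL/cmH2O.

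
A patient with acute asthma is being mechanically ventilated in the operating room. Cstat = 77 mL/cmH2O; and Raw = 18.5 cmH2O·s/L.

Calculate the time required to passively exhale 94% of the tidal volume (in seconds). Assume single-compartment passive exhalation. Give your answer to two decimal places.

4.01

τ = R × C = 18.5 × 77 mL/cmH2O = 18.5 × 0.077 L/cmH2O = 1.425 s.
Exhaled fraction f = 1 − e^(−t/τ) → t = −τ·ln(1 − f) = −1.425·ln(0.06) = 4.009 s.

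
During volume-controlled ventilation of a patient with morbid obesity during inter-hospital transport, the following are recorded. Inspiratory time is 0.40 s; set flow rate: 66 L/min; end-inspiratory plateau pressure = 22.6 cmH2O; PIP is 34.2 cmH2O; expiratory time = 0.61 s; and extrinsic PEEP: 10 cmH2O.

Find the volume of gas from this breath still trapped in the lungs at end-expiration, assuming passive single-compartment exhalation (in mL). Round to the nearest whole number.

84

Flow: 66 L/min ÷ 60 = 1.1 L/s.
Vt = flow × Ti = 1.1 L/s × 0.40 s × 1000 mL/L = 440.0 mL.
R = (PIP − Pplat)/V̇ = (34.2 − 22.6) / 1.1 = 11.6/1.1 = 10.545 cmH2O·s/L.
C = Vt/(Pplat − PEEP) = 440.0 / (22.6 − 10) = 440.0/12.6 = 34.921 mL/cmH2O.
τ = R × C = 10.545 × 0.03492 L/cmH2O = 0.3682 s.
Fraction remaining = e^(−Te/τ) = e^(−0.61/0.3682) = 0.1908.
Trapped volume = 440.0 × 0.1908 = 83.952 mL.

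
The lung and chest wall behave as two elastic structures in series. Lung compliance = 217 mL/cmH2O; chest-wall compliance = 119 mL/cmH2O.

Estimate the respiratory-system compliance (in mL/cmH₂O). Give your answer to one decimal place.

Lung and chest wall are elastances in series: 1/Crs = 1/CL + 1/Ccw.
1/Crs = 1/217 + 1/119 = 0.01301.
Crs = 76.864 mL/cmH2O.

76.9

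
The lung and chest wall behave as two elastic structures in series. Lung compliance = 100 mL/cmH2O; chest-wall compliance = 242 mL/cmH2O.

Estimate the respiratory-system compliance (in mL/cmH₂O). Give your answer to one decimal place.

Lung and chest wall are elastances in series: 1/Crs = 1/CL + 1/Ccw.
1/Crs = 1/100 + 1/242 = 0.01413.
Crs = 70.771 mL/cmH2O.

70.8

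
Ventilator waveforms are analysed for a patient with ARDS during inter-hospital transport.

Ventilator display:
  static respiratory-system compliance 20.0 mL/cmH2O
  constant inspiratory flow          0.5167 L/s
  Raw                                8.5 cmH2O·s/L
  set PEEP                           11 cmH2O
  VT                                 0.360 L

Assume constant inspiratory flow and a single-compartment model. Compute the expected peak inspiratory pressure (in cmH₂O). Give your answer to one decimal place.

33.4

Equation of motion (constant flow): PIP = Vt/C + R·V̇ + PEEP.
PIP = 360/20.0 + 8.5×0.5167 + 11 = 18.0 + 4.392 + 11 = 33.392 cmH2O.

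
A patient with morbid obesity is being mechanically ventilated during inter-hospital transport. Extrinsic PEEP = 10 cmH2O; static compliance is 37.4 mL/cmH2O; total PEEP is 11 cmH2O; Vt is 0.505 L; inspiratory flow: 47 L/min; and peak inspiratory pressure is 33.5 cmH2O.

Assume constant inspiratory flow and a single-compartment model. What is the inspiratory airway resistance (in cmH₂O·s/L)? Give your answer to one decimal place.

11.5

Flow: 47 L/min ÷ 60 = 0.7833 L/s.
Total PEEP = 11 cmH2O (set 10 + intrinsic 1); this is the baseline alveolar pressure.
Equation of motion (constant flow): PIP = Vt/C + R·V̇ + PEEP.
R·V̇ = PIP − Vt/C − PEEP = 33.5 − 505/37.4 − 11 = 33.5 − 13.503 − 11 = 8.997 cmH2O.
R = 8.997 / 0.7833 = 11.486 cmH2O·s/L.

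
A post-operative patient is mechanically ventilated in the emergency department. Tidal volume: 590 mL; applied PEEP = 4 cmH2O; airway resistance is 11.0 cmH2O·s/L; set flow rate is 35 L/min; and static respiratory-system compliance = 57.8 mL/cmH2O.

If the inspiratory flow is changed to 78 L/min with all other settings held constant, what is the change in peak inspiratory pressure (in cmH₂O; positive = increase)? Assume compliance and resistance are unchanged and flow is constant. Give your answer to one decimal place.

7.9

Flow: 35 L/min ÷ 60 = 0.5833 L/s.
New flow: 78 L/min ÷ 60 = 1.3 L/s.
PIP = Vt/C + R·V̇ + PEEP (constant-flow equation of motion).
Only the resistive term changes: ΔPIP = R × ΔV̇ = 11.0 × (1.3 − 0.5833) = 11.0 × 0.7167 = 7.884 cmH2O.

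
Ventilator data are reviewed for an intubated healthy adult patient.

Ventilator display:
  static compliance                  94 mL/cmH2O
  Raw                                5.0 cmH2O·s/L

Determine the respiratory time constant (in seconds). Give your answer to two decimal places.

0.47

τ = R × C = 5.0 × 94 mL/cmH2O = 5.0 × 0.094 L/cmH2O = 0.47 s.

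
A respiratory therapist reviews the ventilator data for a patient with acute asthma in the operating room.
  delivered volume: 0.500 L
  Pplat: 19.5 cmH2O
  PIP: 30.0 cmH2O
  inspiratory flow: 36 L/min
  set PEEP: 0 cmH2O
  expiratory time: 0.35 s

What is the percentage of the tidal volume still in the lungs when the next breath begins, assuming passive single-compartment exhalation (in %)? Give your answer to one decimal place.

45.8

Flow: 36 L/min ÷ 60 = 0.6 L/s.
R = (PIP − Pplat)/V̇ = (30.0 − 19.5) / 0.6 = 10.5/0.6 = 17.5 cmH2O·s/L.
C = Vt/(Pplat − PEEP) = 500.0 / (19.5 − 0) = 500.0/19.5 = 25.641 mL/cmH2O.
τ = R × C = 17.5 × 0.02564 L/cmH2O = 0.4487 s.
Fraction remaining at end-expiration = e^(−Te/τ) = e^(−0.35/0.4487) = 0.4584 → 45.84%.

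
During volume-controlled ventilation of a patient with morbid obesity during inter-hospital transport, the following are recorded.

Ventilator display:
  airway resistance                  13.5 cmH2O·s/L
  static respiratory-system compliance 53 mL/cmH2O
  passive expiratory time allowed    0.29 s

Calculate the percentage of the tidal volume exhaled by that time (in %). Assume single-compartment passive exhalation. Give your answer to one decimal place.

33.3

τ = R × C = 13.5 × 53 mL/cmH2O = 13.5 × 0.053 L/cmH2O = 0.7155 s.
Passive exhalation: V(t)/V₀ = e^(−t/τ) = e^(−0.29/0.7155) = 0.6668.
Fraction exhaled = 1 − 0.6668 = 0.3332 → 33.32%.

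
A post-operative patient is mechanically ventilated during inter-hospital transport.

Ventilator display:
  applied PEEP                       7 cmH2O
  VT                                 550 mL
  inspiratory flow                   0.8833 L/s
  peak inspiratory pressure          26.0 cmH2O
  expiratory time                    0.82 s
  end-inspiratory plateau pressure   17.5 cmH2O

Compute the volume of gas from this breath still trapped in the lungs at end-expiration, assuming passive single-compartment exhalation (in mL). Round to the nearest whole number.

R = (PIP − Pplat)/V̇ = (26.0 − 17.5) / 0.8833 = 8.5/0.8833 = 9.623 cmH2O·s/L.
C = Vt/(Pplat − PEEP) = 550.0 / (17.5 − 7) = 550.0/10.5 = 52.381 mL/cmH2O.
τ = R × C = 9.623 × 0.05238 L/cmH2O = 0.5041 s.
Fraction remaining = e^(−Te/τ) = e^(−0.82/0.5041) = 0.1966.
Trapped volume = 550.0 × 0.1966 = 108.13 mL.

108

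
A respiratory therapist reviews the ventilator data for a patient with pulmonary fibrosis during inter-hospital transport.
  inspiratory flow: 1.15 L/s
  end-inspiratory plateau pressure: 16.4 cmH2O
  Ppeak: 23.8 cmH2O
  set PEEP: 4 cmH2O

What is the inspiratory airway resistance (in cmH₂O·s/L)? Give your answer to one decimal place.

6.4

Raw = (PIP − Pplat) / flow = (23.8 − 16.4) / 1.15 = 7.4 / 1.15 = 6.435 cmH2O·s/L.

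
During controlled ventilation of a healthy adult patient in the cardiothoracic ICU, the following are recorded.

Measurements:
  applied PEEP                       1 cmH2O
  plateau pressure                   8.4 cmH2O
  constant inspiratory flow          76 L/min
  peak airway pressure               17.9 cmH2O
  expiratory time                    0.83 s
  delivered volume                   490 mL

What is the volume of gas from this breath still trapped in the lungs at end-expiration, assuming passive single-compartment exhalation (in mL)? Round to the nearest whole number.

92

Flow: 76 L/min ÷ 60 = 1.2667 L/s.
R = (PIP − Pplat)/V̇ = (17.9 − 8.4) / 1.2667 = 9.5/1.2667 = 7.5 cmH2O·s/L.
C = Vt/(Pplat − PEEP) = 490.0 / (8.4 − 1) = 490.0/7.4 = 66.216 mL/cmH2O.
τ = R × C = 7.5 × 0.06622 L/cmH2O = 0.4967 s.
Fraction remaining = e^(−Te/τ) = e^(−0.83/0.4967) = 0.1881.
Trapped volume = 490.0 × 0.1881 = 92.169 mL.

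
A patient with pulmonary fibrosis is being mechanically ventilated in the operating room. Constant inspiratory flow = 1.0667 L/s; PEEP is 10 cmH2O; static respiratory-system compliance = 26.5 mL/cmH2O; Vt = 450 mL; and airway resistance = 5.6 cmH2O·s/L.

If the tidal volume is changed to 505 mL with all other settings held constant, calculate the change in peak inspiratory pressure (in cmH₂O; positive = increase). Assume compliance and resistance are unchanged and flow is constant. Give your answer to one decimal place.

PIP = Vt/C + R·V̇ + PEEP (constant-flow equation of motion).
Only the elastic term changes: ΔPIP = ΔVt / C = (505 − 450) / 26.5 = 2.075 cmH2O.

2.1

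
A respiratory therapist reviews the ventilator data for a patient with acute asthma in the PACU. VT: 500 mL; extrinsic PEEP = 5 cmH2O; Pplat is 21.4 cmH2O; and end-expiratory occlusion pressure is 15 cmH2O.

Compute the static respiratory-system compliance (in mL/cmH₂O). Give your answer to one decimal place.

End-expiratory occlusion gives total PEEP = 15 cmH2O (intrinsic PEEP = 15 − 5 = 10). Use total PEEP for the elastic gradient.
Cstat = Vt / (Pplat − PEEPtotal) = 500 / (21.4 − 15) = 500 / 6.4 = 78.125 mL/cmH2O.

78.1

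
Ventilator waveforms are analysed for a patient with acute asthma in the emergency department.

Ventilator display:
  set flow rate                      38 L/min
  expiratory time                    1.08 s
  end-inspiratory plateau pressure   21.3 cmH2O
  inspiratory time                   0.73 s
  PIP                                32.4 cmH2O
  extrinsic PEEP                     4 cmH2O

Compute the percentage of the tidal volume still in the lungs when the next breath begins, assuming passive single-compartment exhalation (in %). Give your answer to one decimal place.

10.0

Flow: 38 L/min ÷ 60 = 0.6333 L/s.
Vt = flow × Ti = 0.6333 L/s × 0.73 s × 1000 mL/L = 462.31 mL.
R = (PIP − Pplat)/V̇ = (32.4 − 21.3) / 0.6333 = 11.1/0.6333 = 17.527 cmH2O·s/L.
C = Vt/(Pplat − PEEP) = 462.31 / (21.3 − 4) = 462.31/17.3 = 26.723 mL/cmH2O.
τ = R × C = 17.527 × 0.02672 L/cmH2O = 0.4683 s.
Fraction remaining at end-expiration = e^(−Te/τ) = e^(−1.08/0.4683) = 0.09964 → 9.964%.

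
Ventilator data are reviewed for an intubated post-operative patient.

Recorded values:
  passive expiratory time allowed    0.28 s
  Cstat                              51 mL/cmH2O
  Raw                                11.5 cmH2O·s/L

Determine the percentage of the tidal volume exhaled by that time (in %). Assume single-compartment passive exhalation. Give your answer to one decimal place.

38.0

τ = R × C = 11.5 × 51 mL/cmH2O = 11.5 × 0.051 L/cmH2O = 0.5865 s.
Passive exhalation: V(t)/V₀ = e^(−t/τ) = e^(−0.28/0.5865) = 0.6204.
Fraction exhaled = 1 − 0.6204 = 0.3796 → 37.96%.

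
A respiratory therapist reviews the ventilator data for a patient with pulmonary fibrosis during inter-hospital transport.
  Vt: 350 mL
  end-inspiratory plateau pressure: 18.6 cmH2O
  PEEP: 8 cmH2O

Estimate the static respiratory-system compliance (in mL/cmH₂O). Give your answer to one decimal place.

33.0

Cstat = Vt / (Pplat − PEEP) = 350 / (18.6 − 8) = 350 / 10.6 = 33.019 mL/cmH2O.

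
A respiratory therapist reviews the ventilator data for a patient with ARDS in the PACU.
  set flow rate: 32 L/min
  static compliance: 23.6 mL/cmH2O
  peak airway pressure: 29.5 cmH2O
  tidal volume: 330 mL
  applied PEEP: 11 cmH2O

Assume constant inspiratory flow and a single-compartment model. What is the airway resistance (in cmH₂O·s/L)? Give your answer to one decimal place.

8.5

Flow: 32 L/min ÷ 60 = 0.5333 L/s.
Equation of motion (constant flow): PIP = Vt/C + R·V̇ + PEEP.
R·V̇ = PIP − Vt/C − PEEP = 29.5 − 330/23.6 − 11 = 29.5 − 13.983 − 11 = 4.517 cmH2O.
R = 4.517 / 0.5333 = 8.47 cmH2O·s/L.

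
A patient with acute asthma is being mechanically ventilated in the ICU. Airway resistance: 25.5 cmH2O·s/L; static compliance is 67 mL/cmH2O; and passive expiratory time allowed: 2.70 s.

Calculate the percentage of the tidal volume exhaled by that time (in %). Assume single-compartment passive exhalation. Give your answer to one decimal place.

79.4

τ = R × C = 25.5 × 67 mL/cmH2O = 25.5 × 0.067 L/cmH2O = 1.709 s.
Passive exhalation: V(t)/V₀ = e^(−t/τ) = e^(−2.70/1.709) = 0.206.
Fraction exhaled = 1 − 0.206 = 0.794 → 79.4%.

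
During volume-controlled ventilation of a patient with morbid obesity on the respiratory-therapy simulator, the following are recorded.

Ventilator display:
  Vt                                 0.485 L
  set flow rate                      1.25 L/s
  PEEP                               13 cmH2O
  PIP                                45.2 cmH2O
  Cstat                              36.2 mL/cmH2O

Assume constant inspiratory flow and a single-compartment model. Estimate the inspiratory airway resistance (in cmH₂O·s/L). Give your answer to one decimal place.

15.0

Equation of motion (constant flow): PIP = Vt/C + R·V̇ + PEEP.
R·V̇ = PIP − Vt/C − PEEP = 45.2 − 485/36.2 − 13 = 45.2 − 13.398 − 13 = 18.802 cmH2O.
R = 18.802 / 1.25 = 15.042 cmH2O·s/L.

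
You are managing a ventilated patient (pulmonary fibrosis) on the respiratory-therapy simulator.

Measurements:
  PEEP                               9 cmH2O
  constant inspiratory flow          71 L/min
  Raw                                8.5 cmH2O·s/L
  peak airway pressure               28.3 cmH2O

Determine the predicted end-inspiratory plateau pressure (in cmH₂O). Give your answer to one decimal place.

Flow: 71 L/min ÷ 60 = 1.1833 L/s.
Pplat = PIP − Raw × flow = 28.3 − 8.5 × 1.1833 = 28.3 − 10.058 = 18.242 cmH2O.

18.2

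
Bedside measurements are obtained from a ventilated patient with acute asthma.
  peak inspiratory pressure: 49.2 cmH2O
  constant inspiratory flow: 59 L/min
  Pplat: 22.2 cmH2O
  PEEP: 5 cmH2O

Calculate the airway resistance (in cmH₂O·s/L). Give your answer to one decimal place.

Flow: 59 L/min ÷ 60 = 0.9833 L/s.
Raw = (PIP − Pplat) / flow = (49.2 − 22.2) / 0.9833 = 27.0 / 0.9833 = 27.459 cmH2O·s/L.

27.5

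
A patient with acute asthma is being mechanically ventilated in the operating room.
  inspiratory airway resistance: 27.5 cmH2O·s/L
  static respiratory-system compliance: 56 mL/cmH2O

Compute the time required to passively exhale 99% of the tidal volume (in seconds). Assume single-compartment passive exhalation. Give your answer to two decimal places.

τ = R × C = 27.5 × 56 mL/cmH2O = 27.5 × 0.056 L/cmH2O = 1.54 s.
Exhaled fraction f = 1 − e^(−t/τ) → t = −τ·ln(1 − f) = −1.54·ln(0.01) = 7.092 s.

7.09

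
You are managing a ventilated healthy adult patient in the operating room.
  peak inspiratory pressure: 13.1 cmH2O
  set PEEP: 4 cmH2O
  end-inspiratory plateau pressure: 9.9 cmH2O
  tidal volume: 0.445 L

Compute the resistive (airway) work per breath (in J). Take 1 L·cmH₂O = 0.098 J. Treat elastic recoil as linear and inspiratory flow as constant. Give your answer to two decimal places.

0.14

With constant inspiratory flow the resistive pressure is constant at PIP − Pplat = 13.1 − 9.9 = 3.2 cmH2O, so resistive work = 3.2 × 0.445 = 1.424 L·cmH2O.
× 0.098 J/(L·cmH2O) → 0.1396 J.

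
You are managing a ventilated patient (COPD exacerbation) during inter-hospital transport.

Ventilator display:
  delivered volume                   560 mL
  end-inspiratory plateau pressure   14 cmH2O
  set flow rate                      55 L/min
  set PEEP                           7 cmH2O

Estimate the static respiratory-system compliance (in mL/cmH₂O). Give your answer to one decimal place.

Cstat = Vt / (Pplat − PEEP) = 560 / (14 − 7) = 560 / 7.0 = 80.0 mL/cmH2O.

80.0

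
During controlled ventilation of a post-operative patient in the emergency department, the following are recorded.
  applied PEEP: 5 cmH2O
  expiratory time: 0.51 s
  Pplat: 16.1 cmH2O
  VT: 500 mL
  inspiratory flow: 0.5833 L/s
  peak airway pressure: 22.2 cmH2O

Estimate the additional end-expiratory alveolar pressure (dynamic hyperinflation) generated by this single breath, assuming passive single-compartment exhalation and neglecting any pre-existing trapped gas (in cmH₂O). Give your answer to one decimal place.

R = (PIP − Pplat)/V̇ = (22.2 − 16.1) / 0.5833 = 6.1/0.5833 = 10.458 cmH2O·s/L.
C = Vt/(Pplat − PEEP) = 500.0 / (16.1 − 5) = 500.0/11.1 = 45.045 mL/cmH2O.
τ = R × C = 10.458 × 0.04505 L/cmH2O = 0.4711 s.
Fraction remaining = e^(−Te/τ) = e^(−0.51/0.4711) = 0.3387; trapped volume = 500.0 × 0.3387 = 169.35 mL.
Additional alveolar pressure from trapping ≈ V_trapped / C = 169.35 / 45.045 = 3.76 cmH2O.

3.8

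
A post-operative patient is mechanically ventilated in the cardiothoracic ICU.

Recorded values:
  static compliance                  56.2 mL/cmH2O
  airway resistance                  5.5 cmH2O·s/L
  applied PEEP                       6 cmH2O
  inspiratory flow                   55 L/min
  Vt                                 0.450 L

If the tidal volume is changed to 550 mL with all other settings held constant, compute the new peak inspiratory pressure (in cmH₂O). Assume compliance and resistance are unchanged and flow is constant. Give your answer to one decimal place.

Flow: 55 L/min ÷ 60 = 0.9167 L/s.
PIP = Vt/C + R·V̇ + PEEP (constant-flow equation of motion).
Only the elastic term changes: ΔPIP = ΔVt / C = (550 − 450) / 56.2 = 1.779 cmH2O.
Original PIP = 450/56.2 + 5.5×0.9167 + 6 = 19.049 cmH2O; new PIP = 19.049 + (1.779) = 20.828 cmH2O.

20.8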